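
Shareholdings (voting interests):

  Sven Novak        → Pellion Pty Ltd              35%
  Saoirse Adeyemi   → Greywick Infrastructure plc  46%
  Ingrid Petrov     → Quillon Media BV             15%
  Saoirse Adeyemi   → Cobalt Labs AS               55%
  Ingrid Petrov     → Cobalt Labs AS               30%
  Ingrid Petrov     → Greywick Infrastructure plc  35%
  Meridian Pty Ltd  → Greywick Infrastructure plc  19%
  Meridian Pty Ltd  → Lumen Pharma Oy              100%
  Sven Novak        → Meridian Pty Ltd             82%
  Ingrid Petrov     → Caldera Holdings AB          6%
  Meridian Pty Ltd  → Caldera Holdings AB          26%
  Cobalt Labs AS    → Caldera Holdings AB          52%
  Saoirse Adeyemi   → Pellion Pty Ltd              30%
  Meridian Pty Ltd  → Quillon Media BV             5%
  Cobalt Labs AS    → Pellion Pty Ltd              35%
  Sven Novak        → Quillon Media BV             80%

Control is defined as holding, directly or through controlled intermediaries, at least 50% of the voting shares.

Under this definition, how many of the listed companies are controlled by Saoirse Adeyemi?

Saoirse holds 55% of Cobalt, so Saoirse controls Cobalt.
Cobalt and Saoirse together hold 35% + 30% = 65% of Pellion, so Saoirse controls Pellion.
Cobalt holds 52% of Caldera, so Saoirse controls Caldera.
No other company's threshold is met.
Saoirse controls 3 companies.

3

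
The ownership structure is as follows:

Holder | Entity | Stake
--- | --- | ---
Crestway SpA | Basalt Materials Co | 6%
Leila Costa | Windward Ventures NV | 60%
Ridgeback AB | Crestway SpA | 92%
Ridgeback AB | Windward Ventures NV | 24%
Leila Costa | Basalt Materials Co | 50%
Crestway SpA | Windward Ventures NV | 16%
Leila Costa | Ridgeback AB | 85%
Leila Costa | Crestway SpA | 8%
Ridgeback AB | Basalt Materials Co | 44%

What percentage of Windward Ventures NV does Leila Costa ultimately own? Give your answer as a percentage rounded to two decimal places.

94.19%

Leila reaches Windward along 4 paths.
Via Ridgeback: 85% × 24% = 20.4%.
Via Crestway: 8% × 16% = 1.28%.
Via Ridgeback → Crestway: 85% × 92% × 16% = 12.512%.
Direct stake: 60% = 60%.
Total: 20.4% + 1.28% + 12.512% + 60% = 94.192%.
Rounded: 94.19%.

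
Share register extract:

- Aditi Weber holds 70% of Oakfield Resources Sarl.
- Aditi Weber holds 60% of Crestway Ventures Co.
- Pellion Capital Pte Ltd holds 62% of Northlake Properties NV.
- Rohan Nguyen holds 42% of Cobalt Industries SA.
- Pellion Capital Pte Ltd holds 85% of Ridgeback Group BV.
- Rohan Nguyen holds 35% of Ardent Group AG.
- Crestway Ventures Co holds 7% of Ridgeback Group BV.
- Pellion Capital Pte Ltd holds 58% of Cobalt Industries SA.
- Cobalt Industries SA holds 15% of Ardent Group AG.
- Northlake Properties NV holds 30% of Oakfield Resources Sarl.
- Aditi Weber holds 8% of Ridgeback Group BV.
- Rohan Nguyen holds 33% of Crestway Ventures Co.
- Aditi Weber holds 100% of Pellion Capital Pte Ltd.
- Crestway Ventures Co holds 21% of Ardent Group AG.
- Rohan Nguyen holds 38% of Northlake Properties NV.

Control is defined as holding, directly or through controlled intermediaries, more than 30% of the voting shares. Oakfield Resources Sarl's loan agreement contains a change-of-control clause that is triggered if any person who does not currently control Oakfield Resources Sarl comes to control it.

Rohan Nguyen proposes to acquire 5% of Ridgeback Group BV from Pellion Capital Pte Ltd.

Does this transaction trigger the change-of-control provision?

No

The purchase adds only to Rohan's holdings (Pellion's stake shrinks), so Rohan is the only person who could newly come to control Oakfield.
Rohan holds 33% of Crestway, so Rohan controls Crestway.
Rohan holds 38% of Northlake, so Rohan controls Northlake.
Rohan holds 42% of Cobalt, so Rohan controls Cobalt.
Rohan and Crestway and Cobalt together hold 35% + 21% + 15% = 71% of Ardent, so Rohan controls Ardent.
In Oakfield, Rohan's side holds only 30%, not > 30%.
So before the transaction, Rohan does not control Oakfield.
After the purchase, Rohan holds 5% of Ridgeback directly, and Pellion's stake falls to 80%.
Rohan's side now holds 7% + 5% = 12% of Ridgeback, not > 30%, so Rohan still does not control Ridgeback.
After the transaction, Rohan's side holds 30% of Oakfield, not > 30%, so Rohan still does not control Oakfield.
No new person acquires control, so the clause is not triggered.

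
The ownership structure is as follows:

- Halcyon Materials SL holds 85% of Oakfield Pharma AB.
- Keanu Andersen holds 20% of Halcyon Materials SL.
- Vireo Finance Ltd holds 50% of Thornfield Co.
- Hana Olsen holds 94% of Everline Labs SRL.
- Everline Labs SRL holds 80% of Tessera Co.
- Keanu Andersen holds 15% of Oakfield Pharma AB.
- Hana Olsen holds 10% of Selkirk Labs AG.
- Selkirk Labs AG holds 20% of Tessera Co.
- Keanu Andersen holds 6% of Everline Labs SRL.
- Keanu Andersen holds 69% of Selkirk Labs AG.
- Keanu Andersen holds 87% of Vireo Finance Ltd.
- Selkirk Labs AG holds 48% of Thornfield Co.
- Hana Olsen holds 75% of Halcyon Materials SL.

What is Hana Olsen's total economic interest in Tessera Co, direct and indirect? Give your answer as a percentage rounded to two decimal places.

77.20%

Hana reaches Tessera along 2 paths.
Via Selkirk: 10% × 20% = 2%.
Via Everline: 94% × 80% = 75.2%.
Total: 2% + 75.2% = 77.2%.
Rounded: 77.20%.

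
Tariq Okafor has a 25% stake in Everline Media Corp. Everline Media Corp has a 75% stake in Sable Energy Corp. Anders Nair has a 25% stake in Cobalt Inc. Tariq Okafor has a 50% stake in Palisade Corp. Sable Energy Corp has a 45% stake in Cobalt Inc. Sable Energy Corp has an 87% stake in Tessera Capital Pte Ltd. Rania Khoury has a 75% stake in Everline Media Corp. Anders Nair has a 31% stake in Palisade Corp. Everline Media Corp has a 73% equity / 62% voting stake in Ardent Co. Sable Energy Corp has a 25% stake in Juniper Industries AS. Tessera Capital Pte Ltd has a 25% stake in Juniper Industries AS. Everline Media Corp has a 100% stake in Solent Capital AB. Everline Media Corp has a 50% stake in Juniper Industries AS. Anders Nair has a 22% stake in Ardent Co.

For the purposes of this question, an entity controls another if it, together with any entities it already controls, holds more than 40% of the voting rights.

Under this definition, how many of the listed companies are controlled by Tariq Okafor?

Tariq holds 50% of Palisade, so Tariq controls Palisade.
No other company's threshold is met.
Tariq controls 1 company.

1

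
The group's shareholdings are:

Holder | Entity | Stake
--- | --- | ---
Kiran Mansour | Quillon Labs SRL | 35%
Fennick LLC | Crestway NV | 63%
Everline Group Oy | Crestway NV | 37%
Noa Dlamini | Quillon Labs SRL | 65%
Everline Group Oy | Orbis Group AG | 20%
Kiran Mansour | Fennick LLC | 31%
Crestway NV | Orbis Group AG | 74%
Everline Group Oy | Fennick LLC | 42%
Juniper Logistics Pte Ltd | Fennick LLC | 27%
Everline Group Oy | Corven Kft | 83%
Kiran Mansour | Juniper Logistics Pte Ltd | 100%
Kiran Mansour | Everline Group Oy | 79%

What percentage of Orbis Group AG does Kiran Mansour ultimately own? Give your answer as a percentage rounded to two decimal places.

79.94%

Kiran reaches Orbis along 5 paths.
Via Everline: 79% × 20% = 15.8%.
Via Fennick → Crestway: 31% × 63% × 74% = 14.4522%.
Via Everline → Fennick → Crestway: 79% × 42% × 63% × 74% = 15.468516%.
Via Juniper → Fennick → Crestway: 100% × 27% × 63% × 74% = 12.5874%.
Via Everline → Crestway: 79% × 37% × 74% = 21.6302%.
Total: 15.8% + 14.4522% + 15.468516% + 12.5874% + 21.6302% = 79.938316%.
Rounded: 79.94%.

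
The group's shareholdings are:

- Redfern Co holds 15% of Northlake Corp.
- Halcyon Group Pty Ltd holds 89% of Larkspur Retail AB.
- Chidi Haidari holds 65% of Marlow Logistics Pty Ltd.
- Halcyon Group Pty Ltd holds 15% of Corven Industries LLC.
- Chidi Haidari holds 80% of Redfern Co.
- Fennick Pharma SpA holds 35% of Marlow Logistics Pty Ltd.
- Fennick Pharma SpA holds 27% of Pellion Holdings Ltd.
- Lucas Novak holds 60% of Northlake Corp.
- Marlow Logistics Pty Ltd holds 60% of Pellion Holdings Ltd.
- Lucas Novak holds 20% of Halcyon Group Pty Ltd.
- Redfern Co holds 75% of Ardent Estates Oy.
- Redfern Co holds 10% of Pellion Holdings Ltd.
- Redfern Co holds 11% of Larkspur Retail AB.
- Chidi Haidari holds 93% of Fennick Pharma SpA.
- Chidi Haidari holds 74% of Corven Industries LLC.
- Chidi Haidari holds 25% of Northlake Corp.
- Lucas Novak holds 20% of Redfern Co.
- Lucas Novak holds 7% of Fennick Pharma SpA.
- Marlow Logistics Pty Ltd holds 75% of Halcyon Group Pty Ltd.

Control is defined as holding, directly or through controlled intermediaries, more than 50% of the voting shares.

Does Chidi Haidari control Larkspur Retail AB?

Chidi holds 93% of Fennick, so Chidi controls Fennick.
Chidi and Fennick together hold 65% + 35% = 100% of Marlow, so Chidi controls Marlow.
Marlow holds 75% of Halcyon, so Chidi controls Halcyon.
Chidi holds 80% of Redfern, so Chidi controls Redfern.
Redfern and Halcyon together hold 11% + 89% = 100% of Larkspur, so Chidi controls Larkspur.

Yes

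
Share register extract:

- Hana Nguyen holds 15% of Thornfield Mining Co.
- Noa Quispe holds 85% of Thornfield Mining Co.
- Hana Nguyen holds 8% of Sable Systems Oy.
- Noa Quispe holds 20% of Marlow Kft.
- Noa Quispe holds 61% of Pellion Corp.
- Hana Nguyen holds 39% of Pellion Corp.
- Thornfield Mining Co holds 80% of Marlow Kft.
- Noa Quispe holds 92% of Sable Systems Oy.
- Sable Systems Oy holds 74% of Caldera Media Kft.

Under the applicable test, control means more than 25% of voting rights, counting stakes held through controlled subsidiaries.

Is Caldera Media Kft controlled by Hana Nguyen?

Hana holds 39% of Pellion, so Hana controls Pellion.
Neither Hana nor any entity Hana controls holds any voting interest in Caldera.
So Hana does not control Caldera.

No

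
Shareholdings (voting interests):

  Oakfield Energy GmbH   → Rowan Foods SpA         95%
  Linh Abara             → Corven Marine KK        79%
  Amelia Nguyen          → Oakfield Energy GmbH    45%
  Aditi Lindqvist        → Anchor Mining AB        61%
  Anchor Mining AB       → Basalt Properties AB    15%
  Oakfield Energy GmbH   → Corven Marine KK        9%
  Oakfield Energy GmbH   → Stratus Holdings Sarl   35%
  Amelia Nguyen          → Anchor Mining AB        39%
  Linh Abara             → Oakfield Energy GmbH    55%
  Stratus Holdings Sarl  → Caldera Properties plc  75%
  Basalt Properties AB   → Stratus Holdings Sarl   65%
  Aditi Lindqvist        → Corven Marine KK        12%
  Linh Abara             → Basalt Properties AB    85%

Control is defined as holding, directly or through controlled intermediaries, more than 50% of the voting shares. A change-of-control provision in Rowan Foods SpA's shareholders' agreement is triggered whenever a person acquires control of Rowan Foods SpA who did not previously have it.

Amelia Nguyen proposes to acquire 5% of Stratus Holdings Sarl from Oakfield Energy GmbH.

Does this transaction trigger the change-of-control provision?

The purchase adds only to Amelia's holdings (Oakfield's stake shrinks), so Amelia is the only person who could newly come to control Rowan.
Amelia's largest direct stake is 45% in Oakfield, which does not meet the threshold, so Amelia controls no company.
Neither Amelia nor any entity Amelia controls holds any voting interest in Rowan.
So before the transaction, Amelia does not control Rowan.
After the purchase, Amelia holds 5% of Stratus directly, and Oakfield's stake falls to 30%.
Amelia's side now holds 5% of Stratus, not > 50%, so Amelia still does not control Stratus.
After the transaction, neither Amelia nor any entity Amelia controls holds a voting interest in Rowan, so Amelia still does not control it.
No new person acquires control, so the clause is not triggered.

No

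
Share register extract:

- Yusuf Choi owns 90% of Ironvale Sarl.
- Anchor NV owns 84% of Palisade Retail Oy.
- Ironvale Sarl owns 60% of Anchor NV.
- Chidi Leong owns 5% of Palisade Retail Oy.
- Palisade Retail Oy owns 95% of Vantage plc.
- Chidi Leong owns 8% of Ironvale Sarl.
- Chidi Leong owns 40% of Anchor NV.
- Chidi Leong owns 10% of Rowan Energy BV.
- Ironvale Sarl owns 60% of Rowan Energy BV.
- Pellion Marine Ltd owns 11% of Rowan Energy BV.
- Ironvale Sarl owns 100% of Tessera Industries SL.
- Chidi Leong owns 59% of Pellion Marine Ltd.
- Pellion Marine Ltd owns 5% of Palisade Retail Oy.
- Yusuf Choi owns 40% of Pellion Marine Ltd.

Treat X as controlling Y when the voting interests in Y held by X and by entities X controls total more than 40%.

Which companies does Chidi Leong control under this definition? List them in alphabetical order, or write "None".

Chidi holds 59% of Pellion, so Chidi controls Pellion.
No other company's threshold is met.

Pellion Marine Ltd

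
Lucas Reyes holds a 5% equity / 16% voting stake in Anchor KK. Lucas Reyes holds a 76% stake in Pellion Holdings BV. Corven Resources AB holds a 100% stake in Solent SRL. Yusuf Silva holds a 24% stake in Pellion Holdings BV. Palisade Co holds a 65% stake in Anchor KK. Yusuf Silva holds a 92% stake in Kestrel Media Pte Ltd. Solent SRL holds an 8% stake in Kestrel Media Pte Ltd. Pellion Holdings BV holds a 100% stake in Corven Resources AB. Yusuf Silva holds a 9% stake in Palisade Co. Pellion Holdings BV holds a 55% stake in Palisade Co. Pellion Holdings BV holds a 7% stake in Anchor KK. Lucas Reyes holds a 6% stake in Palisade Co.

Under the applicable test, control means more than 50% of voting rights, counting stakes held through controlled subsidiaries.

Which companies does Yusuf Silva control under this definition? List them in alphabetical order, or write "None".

Kestrel Media Pte Ltd

Yusuf holds 92% of Kestrel, so Yusuf controls Kestrel.
No other company's threshold is met.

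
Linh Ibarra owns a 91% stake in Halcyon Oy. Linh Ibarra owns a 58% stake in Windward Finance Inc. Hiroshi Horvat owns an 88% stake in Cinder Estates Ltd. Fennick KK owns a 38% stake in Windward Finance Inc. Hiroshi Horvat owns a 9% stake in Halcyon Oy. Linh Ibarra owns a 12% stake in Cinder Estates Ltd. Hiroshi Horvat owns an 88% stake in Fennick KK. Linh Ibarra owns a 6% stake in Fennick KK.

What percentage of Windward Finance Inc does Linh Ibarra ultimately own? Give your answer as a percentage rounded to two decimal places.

60.28%

Linh reaches Windward along 2 paths.
Via Fennick: 6% × 38% = 2.28%.
Direct stake: 58% = 58%.
Total: 2.28% + 58% = 60.28%.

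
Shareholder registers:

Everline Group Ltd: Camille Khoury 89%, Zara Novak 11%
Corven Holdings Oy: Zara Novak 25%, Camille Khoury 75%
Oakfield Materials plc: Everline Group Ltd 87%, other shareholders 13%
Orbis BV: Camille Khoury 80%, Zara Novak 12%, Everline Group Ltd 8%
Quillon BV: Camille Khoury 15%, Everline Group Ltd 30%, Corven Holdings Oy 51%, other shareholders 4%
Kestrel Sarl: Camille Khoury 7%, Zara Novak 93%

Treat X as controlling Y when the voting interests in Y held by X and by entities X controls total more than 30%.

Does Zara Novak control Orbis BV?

Zara holds 93% of Kestrel, so Zara controls Kestrel.
In Orbis, Zara's side holds only 12%, not > 30%.
So Zara does not control Orbis.

No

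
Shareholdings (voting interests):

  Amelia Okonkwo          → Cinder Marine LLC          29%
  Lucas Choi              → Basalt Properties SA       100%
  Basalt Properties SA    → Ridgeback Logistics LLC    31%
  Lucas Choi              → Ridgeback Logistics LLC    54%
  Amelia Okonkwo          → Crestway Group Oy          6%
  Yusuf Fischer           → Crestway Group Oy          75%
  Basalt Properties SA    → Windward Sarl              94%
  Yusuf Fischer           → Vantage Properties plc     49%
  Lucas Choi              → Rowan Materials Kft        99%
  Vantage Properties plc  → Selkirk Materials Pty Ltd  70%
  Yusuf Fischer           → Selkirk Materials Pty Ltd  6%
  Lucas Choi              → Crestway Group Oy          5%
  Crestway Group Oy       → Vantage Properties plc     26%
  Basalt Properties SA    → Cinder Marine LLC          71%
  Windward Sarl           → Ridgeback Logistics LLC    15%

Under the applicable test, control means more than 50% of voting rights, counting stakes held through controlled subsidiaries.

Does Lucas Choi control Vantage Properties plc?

No

Lucas holds 100% of Basalt, so Lucas controls Basalt.
Lucas holds 99% of Rowan, so Lucas controls Rowan.
Basalt holds 71% of Cinder, so Lucas controls Cinder.
Basalt holds 94% of Windward, so Lucas controls Windward.
Basalt and Windward and Lucas together hold 31% + 15% + 54% = 100% of Ridgeback, so Lucas controls Ridgeback.
Neither Lucas nor any entity Lucas controls holds any voting interest in Vantage.
So Lucas does not control Vantage.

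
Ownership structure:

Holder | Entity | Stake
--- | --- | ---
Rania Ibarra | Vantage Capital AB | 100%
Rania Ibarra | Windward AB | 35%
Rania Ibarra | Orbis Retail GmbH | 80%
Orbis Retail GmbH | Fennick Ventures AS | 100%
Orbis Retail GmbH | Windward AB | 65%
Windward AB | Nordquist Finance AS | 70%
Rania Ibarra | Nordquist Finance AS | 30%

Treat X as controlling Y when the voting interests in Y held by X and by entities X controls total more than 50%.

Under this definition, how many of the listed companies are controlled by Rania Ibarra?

Rania holds 80% of Orbis, so Rania controls Orbis.
Orbis and Rania together hold 65% + 35% = 100% of Windward, so Rania controls Windward.
Orbis holds 100% of Fennick, so Rania controls Fennick.
Rania and Windward together hold 30% + 70% = 100% of Nordquist, so Rania controls Nordquist.
Rania holds 100% of Vantage, so Rania controls Vantage.
Rania controls 5 companies.

5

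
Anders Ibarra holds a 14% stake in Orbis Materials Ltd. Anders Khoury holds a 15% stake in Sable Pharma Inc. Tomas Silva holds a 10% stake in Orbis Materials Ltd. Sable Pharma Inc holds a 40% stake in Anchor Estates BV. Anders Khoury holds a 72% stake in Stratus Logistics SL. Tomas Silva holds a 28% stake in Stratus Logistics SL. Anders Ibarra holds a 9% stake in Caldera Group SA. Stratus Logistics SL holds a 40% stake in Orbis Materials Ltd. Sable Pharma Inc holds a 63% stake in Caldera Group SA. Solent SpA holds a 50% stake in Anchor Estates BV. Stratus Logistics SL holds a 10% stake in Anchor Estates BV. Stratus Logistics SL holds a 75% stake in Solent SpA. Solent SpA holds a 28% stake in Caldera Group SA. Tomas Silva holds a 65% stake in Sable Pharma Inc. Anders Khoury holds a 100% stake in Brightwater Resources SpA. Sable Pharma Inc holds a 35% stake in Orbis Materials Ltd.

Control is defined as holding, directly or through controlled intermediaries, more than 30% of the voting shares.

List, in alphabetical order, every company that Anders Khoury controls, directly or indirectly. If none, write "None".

Anchor Estates BV, Brightwater Resources SpA, Orbis Materials Ltd, Solent SpA, Stratus Logistics SL

Anders Khoury holds 72% of Stratus, so Anders Khoury controls Stratus.
Stratus holds 40% of Orbis, so Anders Khoury controls Orbis.
Stratus holds 75% of Solent, so Anders Khoury controls Solent.
Solent and Stratus together hold 50% + 10% = 60% of Anchor, so Anders Khoury controls Anchor.
Anders Khoury holds 100% of Brightwater, so Anders Khoury controls Brightwater.
No other company's threshold is met.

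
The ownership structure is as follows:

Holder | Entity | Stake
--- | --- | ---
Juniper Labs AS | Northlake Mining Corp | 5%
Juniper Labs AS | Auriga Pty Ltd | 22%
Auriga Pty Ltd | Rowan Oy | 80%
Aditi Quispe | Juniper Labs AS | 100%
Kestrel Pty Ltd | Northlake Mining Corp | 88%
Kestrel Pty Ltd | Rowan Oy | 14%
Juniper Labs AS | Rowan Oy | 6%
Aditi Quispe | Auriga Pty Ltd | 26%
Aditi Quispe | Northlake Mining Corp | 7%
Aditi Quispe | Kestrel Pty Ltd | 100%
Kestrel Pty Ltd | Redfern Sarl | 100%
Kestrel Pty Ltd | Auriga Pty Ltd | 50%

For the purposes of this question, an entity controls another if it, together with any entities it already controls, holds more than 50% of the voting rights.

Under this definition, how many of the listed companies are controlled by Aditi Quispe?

6

Aditi holds 100% of Kestrel, so Aditi controls Kestrel.
Aditi holds 100% of Juniper, so Aditi controls Juniper.
Kestrel and Aditi and Juniper together hold 50% + 26% + 22% = 98% of Auriga, so Aditi controls Auriga.
Juniper and Kestrel and Aditi together hold 5% + 88% + 7% = 100% of Northlake, so Aditi controls Northlake.
Kestrel holds 100% of Redfern, so Aditi controls Redfern.
Auriga and Juniper and Kestrel together hold 80% + 6% + 14% = 100% of Rowan, so Aditi controls Rowan.
Aditi controls 6 companies.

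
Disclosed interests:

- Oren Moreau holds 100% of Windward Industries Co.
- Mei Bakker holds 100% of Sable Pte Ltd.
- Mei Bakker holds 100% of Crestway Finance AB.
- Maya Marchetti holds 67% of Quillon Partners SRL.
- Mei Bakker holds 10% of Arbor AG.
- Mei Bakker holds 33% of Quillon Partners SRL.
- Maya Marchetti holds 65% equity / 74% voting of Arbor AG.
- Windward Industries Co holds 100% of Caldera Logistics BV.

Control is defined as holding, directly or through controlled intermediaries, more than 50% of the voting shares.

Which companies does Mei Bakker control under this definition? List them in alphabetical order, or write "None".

Mei holds 100% of Sable, so Mei controls Sable.
Mei holds 100% of Crestway, so Mei controls Crestway.
No other company's threshold is met.

Crestway Finance AB, Sable Pte Ltd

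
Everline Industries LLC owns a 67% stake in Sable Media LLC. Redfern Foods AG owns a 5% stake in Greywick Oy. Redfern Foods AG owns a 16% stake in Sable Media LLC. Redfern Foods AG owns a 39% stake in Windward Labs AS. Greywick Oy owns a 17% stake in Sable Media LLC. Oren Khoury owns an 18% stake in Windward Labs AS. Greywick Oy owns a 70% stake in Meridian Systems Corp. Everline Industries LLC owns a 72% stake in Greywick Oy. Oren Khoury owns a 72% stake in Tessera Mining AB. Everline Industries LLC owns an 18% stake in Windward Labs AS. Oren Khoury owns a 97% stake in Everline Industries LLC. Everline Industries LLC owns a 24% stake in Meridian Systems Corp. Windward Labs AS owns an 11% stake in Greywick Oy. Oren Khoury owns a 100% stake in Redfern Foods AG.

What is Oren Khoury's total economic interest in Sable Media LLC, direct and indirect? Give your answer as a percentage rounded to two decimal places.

95.11%

Oren reaches Sable along 7 paths.
Via Everline: 97% × 67% = 64.99%.
Via Redfern → Greywick: 100% × 5% × 17% = 0.85%.
Via Everline → Greywick: 97% × 72% × 17% = 11.8728%.
Via Redfern → Windward → Greywick: 100% × 39% × 11% × 17% = 0.7293%.
Via Everline → Windward → Greywick: 97% × 18% × 11% × 17% = 0.326502%.
Via Windward → Greywick: 18% × 11% × 17% = 0.3366%.
Via Redfern: 100% × 16% = 16%.
Total: 64.99% + 0.85% + 11.8728% + 0.7293% + 0.326502% + 0.3366% + 16% = 95.105202%.
Rounded: 95.11%.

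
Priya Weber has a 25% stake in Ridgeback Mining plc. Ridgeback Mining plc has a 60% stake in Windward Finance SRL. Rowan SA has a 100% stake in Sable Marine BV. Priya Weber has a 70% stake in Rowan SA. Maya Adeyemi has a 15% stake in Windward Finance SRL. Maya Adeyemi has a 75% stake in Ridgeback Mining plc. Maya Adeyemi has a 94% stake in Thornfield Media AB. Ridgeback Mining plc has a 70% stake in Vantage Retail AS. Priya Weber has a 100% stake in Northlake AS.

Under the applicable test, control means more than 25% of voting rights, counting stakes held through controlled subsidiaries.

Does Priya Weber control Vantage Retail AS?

Priya holds 70% of Rowan, so Priya controls Rowan.
Priya holds 100% of Northlake, so Priya controls Northlake.
Rowan holds 100% of Sable, so Priya controls Sable.
Neither Priya nor any entity Priya controls holds any voting interest in Vantage.
So Priya does not control Vantage.

No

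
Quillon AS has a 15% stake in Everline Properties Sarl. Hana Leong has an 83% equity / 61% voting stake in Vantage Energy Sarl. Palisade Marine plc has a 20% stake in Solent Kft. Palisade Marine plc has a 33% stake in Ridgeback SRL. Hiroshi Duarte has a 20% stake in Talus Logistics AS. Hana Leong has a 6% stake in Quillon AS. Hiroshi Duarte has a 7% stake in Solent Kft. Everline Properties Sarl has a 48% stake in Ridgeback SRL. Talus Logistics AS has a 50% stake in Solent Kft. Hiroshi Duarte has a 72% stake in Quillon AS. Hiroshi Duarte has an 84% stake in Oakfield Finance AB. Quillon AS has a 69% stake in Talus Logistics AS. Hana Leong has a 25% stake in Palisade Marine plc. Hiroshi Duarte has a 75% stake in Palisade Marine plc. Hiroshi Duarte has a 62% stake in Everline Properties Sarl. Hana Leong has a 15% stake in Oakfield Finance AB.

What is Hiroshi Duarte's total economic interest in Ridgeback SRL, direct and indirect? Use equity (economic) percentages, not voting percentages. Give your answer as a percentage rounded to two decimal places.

Hiroshi reaches Ridgeback along 3 paths.
Via Palisade: 75% × 33% = 24.75%.
Via Everline: 62% × 48% = 29.76%.
Via Quillon → Everline: 72% × 15% × 48% = 5.184%.
Total: 24.75% + 29.76% + 5.184% = 59.694%.
Rounded: 59.69%.

59.69%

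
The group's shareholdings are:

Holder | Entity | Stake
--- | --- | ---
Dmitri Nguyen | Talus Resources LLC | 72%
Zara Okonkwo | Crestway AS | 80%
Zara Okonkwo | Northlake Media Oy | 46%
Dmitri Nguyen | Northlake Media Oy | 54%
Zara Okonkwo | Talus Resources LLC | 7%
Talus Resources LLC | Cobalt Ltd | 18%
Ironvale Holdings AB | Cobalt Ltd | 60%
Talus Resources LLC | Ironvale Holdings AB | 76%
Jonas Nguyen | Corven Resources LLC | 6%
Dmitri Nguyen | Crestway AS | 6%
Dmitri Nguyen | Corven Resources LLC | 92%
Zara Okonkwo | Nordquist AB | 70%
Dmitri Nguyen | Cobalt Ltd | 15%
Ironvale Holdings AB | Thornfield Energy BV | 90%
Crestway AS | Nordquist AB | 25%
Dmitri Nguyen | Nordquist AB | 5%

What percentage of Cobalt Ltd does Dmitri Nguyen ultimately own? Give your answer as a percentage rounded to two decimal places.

Dmitri reaches Cobalt along 3 paths.
Via Talus: 72% × 18% = 12.96%.
Direct stake: 15% = 15%.
Via Talus → Ironvale: 72% × 76% × 60% = 32.832%.
Total: 12.96% + 15% + 32.832% = 60.792%.
Rounded: 60.79%.

60.79%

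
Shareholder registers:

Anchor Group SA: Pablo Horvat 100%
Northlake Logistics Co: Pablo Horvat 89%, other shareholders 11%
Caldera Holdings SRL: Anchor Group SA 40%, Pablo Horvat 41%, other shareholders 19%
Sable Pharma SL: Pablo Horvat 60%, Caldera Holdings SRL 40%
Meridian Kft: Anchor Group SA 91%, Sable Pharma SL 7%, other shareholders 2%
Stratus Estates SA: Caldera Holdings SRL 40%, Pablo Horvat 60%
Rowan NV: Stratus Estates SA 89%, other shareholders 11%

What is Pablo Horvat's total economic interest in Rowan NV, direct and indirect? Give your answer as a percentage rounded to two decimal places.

Pablo reaches Rowan along 3 paths.
Via Anchor → Caldera → Stratus: 100% × 40% × 40% × 89% = 14.24%.
Via Caldera → Stratus: 41% × 40% × 89% = 14.596%.
Via Stratus: 60% × 89% = 53.4%.
Total: 14.24% + 14.596% + 53.4% = 82.236%.
Rounded: 82.24%.

82.24%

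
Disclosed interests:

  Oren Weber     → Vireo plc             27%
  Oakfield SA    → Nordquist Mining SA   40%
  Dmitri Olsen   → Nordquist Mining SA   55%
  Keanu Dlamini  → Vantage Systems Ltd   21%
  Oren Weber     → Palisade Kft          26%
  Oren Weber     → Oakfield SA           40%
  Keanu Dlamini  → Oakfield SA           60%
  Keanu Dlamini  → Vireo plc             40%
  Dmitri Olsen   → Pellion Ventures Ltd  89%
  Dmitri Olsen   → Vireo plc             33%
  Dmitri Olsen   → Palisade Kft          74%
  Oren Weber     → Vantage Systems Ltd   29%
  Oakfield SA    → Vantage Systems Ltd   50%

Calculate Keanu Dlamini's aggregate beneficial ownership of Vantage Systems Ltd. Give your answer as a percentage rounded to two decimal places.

51.00%

Keanu reaches Vantage along 2 paths.
Direct stake: 21% = 21%.
Via Oakfield: 60% × 50% = 30%.
Total: 21% + 30% = 51%.
Rounded: 51.00%.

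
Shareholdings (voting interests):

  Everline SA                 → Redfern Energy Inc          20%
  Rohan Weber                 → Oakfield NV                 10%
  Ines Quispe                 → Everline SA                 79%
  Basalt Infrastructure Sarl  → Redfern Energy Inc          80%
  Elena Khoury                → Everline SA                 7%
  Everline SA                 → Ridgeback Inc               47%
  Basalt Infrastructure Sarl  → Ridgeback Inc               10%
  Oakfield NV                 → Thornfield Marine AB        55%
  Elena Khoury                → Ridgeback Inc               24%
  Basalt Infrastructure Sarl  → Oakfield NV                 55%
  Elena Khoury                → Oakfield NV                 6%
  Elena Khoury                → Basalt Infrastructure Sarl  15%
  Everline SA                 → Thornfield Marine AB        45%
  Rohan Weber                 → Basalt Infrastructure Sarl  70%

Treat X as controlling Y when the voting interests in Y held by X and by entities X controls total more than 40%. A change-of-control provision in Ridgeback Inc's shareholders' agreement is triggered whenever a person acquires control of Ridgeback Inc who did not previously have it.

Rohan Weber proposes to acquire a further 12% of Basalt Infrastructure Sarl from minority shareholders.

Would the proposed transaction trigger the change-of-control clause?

The purchase changes only Rohan's holdings, so Rohan is the only person who could newly come to control Ridgeback.
Rohan holds 70% of Basalt, so Rohan controls Basalt.
Basalt and Rohan together hold 55% + 10% = 65% of Oakfield, so Rohan controls Oakfield.
Basalt holds 80% of Redfern, so Rohan controls Redfern.
Oakfield holds 55% of Thornfield, so Rohan controls Thornfield.
In Ridgeback, Rohan's side holds only 10%, not > 40%.
So before the transaction, Rohan does not control Ridgeback.
After the purchase, Rohan's direct stake in Basalt rises to 70% + 12% = 82%.
Rohan holds 82% of Basalt, so Rohan controls Basalt.
After the transaction, Rohan's side holds 10% of Ridgeback, not > 40%, so Rohan still does not control Ridgeback.
No new person acquires control, so the clause is not triggered.

No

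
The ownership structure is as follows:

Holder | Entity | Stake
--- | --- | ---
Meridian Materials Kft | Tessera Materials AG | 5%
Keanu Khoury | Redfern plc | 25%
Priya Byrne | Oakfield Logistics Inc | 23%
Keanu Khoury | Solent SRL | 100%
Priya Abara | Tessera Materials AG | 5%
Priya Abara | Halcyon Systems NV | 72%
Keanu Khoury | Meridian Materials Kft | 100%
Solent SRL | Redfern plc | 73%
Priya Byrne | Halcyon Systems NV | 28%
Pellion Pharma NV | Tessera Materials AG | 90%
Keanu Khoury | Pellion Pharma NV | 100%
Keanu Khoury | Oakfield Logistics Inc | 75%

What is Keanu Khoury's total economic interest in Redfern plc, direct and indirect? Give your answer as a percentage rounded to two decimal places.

98.00%

Keanu reaches Redfern along 2 paths.
Via Solent: 100% × 73% = 73%.
Direct stake: 25% = 25%.
Total: 73% + 25% = 98%.
Rounded: 98.00%.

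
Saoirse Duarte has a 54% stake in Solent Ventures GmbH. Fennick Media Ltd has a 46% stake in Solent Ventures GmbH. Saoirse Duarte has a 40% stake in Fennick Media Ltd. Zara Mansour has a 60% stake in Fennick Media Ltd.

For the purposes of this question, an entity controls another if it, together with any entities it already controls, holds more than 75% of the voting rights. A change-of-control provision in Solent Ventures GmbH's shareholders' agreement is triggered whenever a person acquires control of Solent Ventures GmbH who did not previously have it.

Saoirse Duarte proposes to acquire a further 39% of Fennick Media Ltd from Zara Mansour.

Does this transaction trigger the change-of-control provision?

Yes

The purchase adds only to Saoirse's holdings (Zara's stake shrinks), so Saoirse is the only person who could newly come to control Solent.
Saoirse's largest direct stake is 54% in Solent, which does not meet the threshold, so Saoirse controls no company.
In Solent, Saoirse's side holds only 54%, not > 75%.
So before the transaction, Saoirse does not control Solent.
After the purchase, Saoirse's direct stake in Fennick rises to 40% + 39% = 79%, and Zara's stake falls to 21%.
Saoirse holds 79% of Fennick, so Saoirse controls Fennick.
Fennick and Saoirse together hold 46% + 54% = 100% of Solent, so Saoirse controls Solent.
Saoirse did not control Solent before and does after, so the clause is triggered.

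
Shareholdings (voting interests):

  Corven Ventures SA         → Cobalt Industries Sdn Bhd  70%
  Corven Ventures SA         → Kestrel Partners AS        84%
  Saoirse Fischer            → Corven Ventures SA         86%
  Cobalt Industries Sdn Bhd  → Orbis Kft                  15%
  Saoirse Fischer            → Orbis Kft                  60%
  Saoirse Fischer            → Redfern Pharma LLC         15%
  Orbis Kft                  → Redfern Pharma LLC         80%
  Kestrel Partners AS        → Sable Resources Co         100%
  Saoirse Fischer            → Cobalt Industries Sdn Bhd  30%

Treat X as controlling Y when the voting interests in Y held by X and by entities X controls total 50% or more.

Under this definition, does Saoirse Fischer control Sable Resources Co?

Saoirse holds 86% of Corven, so Saoirse controls Corven.
Corven holds 84% of Kestrel, so Saoirse controls Kestrel.
Kestrel holds 100% of Sable, so Saoirse controls Sable.

Yes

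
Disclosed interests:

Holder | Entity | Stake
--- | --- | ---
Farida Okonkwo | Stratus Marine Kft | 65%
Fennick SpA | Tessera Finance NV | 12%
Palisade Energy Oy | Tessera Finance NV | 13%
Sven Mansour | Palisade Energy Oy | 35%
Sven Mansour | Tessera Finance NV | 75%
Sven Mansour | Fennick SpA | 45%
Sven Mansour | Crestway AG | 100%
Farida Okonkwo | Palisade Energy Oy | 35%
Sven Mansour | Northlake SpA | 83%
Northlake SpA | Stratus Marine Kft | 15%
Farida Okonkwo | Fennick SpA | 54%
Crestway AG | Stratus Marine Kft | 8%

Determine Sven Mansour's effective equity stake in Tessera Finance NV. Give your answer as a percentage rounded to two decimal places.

84.95%

Sven reaches Tessera along 3 paths.
Via Palisade: 35% × 13% = 4.55%.
Direct stake: 75% = 75%.
Via Fennick: 45% × 12% = 5.4%.
Total: 4.55% + 75% + 5.4% = 84.95%.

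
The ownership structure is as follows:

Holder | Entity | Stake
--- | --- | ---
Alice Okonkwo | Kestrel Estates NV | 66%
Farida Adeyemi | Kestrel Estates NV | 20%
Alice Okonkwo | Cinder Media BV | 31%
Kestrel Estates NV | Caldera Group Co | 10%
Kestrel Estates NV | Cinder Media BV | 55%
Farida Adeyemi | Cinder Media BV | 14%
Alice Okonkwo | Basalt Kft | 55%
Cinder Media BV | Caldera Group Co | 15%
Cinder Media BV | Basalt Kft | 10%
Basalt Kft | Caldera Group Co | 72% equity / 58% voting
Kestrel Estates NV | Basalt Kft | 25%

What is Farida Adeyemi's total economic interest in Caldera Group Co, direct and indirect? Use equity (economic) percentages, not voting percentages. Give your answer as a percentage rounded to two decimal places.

11.15%

Farida reaches Caldera along 6 paths.
Via Kestrel → Basalt: 20% × 25% × 72% = 3.6%.
Via Cinder → Basalt: 14% × 10% × 72% = 1.008%.
Via Kestrel → Cinder → Basalt: 20% × 55% × 10% × 72% = 0.792%.
Via Cinder: 14% × 15% = 2.1%.
Via Kestrel → Cinder: 20% × 55% × 15% = 1.65%.
Via Kestrel: 20% × 10% = 2%.
Total: 3.6% + 1.008% + 0.792% + 2.1% + 1.65% + 2% = 11.15%.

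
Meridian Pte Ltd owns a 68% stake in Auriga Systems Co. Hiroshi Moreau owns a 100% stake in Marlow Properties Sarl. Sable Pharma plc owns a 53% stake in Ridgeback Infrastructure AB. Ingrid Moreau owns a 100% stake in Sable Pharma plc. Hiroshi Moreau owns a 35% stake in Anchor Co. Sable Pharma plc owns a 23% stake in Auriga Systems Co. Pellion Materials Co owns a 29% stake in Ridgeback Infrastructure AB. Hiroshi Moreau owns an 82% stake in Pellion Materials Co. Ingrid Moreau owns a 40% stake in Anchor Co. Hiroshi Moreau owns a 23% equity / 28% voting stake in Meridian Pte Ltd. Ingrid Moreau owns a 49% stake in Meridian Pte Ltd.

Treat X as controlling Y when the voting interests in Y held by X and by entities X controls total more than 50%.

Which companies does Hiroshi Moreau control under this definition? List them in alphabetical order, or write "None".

Hiroshi holds 82% of Pellion, so Hiroshi controls Pellion.
Hiroshi holds 100% of Marlow, so Hiroshi controls Marlow.
No other company's threshold is met.

Marlow Properties Sarl, Pellion Materials Co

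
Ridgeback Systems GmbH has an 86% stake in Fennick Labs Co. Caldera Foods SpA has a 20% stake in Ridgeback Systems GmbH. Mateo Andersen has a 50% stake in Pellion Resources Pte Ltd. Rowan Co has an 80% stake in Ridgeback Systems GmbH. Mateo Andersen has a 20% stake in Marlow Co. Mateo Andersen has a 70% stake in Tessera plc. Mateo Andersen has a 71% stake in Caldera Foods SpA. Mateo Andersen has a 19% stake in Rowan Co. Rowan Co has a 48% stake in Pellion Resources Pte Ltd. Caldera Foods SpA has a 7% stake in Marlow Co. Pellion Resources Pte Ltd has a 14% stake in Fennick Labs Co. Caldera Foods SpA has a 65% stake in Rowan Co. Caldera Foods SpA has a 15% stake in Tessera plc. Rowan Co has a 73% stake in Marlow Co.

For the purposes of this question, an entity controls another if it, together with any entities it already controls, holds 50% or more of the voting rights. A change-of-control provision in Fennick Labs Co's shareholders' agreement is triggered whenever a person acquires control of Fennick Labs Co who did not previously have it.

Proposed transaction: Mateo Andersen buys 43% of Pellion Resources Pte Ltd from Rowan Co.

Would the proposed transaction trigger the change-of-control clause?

No

The purchase adds only to Mateo's holdings (Rowan's stake shrinks), so Mateo is the only person who could newly come to control Fennick.
Mateo holds 71% of Caldera, so Mateo controls Caldera.
Mateo and Caldera together hold 19% + 65% = 84% of Rowan, so Mateo controls Rowan.
Caldera and Rowan together hold 20% + 80% = 100% of Ridgeback, so Mateo controls Ridgeback.
Mateo and Rowan together hold 50% + 48% = 98% of Pellion, so Mateo controls Pellion.
Pellion and Ridgeback together hold 14% + 86% = 100% of Fennick, so Mateo controls Fennick.
So Mateo already controls Fennick before the transaction.
After the purchase, Mateo's direct stake in Pellion rises to 50% + 43% = 93%, and Rowan's stake falls to 5%.
Mateo controlled Fennick already, so this is not a new person acquiring control; every other person's position is unchanged or reduced.
No new person acquires control, so the clause is not triggered.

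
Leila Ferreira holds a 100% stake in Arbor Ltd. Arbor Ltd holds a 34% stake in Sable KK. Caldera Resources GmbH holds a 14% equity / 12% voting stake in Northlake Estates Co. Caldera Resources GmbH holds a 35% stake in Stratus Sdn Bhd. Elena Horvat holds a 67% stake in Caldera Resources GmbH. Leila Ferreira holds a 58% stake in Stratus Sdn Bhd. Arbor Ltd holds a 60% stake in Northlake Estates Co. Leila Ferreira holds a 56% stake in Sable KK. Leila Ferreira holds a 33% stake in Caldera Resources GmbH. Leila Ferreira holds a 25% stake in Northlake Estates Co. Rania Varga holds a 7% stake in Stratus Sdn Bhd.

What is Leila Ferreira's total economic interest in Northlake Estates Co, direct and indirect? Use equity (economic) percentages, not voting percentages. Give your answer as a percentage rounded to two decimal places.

Leila reaches Northlake along 3 paths.
Via Arbor: 100% × 60% = 60%.
Direct stake: 25% = 25%.
Via Caldera: 33% × 14% = 4.62%.
Total: 60% + 25% + 4.62% = 89.62%.

89.62%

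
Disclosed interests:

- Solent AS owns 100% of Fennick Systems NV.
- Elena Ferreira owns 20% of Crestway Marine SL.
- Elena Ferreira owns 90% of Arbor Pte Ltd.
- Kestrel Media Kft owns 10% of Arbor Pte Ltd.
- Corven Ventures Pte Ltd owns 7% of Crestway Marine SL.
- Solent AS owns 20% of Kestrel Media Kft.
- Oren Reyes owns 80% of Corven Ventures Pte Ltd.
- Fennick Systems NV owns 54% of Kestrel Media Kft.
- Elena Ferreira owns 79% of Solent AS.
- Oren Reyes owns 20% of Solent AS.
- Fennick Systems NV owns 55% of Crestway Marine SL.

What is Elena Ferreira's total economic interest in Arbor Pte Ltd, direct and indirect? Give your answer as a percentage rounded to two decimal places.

95.85%

Elena reaches Arbor along 3 paths.
Via Solent → Kestrel: 79% × 20% × 10% = 1.58%.
Via Solent → Fennick → Kestrel: 79% × 100% × 54% × 10% = 4.266%.
Direct stake: 90% = 90%.
Total: 1.58% + 4.266% + 90% = 95.846%.
Rounded: 95.85%.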